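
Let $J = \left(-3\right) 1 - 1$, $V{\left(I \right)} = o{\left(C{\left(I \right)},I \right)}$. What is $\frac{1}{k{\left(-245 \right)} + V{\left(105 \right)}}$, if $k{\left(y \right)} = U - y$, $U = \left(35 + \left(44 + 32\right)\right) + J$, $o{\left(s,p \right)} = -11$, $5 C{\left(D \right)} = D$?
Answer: $\frac{1}{341} \approx 0.0029326$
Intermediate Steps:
$C{\left(D \right)} = \frac{D}{5}$
$V{\left(I \right)} = -11$
$J = -4$ ($J = -3 - 1 = -4$)
$U = 107$ ($U = \left(35 + \left(44 + 32\right)\right) - 4 = \left(35 + 76\right) - 4 = 111 - 4 = 107$)
$k{\left(y \right)} = 107 - y$
$\frac{1}{k{\left(-245 \right)} + V{\left(105 \right)}} = \frac{1}{\left(107 - -245\right) - 11} = \frac{1}{\left(107 + 245\right) - 11} = \frac{1}{352 - 11} = \frac{1}{341}$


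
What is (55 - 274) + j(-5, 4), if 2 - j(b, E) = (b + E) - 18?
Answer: -198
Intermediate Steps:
j(b, E) = 20 - E - b (j(b, E) = 2 - ((b + E) - 18) = 2 - ((E + b) - 18) = 2 - (-18 + E + b) = 2 + (18 - E - b) = 20 - E - b)
(55 - 274) + j(-5, 4) = (55 - 274) + (20 - 1*4 - 1*(-5)) = -219 + (20 - 4 + 5) = -219 + 21 = -198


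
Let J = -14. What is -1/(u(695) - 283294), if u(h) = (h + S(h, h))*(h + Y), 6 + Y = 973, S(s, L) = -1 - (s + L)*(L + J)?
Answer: 1/1572362446 ≈ 6.3599e-10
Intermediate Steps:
S(s, L) = -1 - (-14 + L)*(L + s) (S(s, L) = -1 - (s + L)*(L - 14) = -1 - (L + s)*(-14 + L) = -1 - (-14 + L)*(L + s))
Y = 967 (Y = -6 + 973 = 967)
u(h) = (967 + h)*(-1 - 2*h² + 29*h) (u(h) = (h + (-1 - h² + 14*h + 14*h - h*h))*(h + 967) = (h + (-1 - h² + 14*h + 14*h - h²))*(967 + h) = (h + (-1 - 2*h² + 28*h))*(967 + h) = (-1 - 2*h² + 29*h)*(967 + h) = (967 + h)*(-1 - 2*h² + 29*h))
-1/(u(695) - 283294) = -1/((-967 - 1905*695² - 2*695³ + 28042*695) - 283294) = -1/((-967 - 1905*483025 - 2*335702375 + 19489190) - 283294) = -1/((-967 - 920162625 - 671404750 + 19489190) - 283294) = -1/(-1572079152 - 283294) = -1/(-1572362446) = -1*(-1/1572362446) = 1/1572362446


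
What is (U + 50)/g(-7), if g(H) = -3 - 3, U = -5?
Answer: -15/2 ≈ -7.5000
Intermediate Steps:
g(H) = -6
(U + 50)/g(-7) = (-5 + 50)/(-6) = 45*(-⅙) = -15/2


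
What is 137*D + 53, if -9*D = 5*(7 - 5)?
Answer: -893/9 ≈ -99.222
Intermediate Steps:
D = -10/9 (D = -5*(7 - 5)/9 = -5*2/9 = -⅑*10 = -10/9 ≈ -1.1111)
137*D + 53 = 137*(-10/9) + 53 = -1370/9 + 53 = -893/9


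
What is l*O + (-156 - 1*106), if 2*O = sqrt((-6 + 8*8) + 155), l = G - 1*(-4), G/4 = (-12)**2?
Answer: -262 + 290*sqrt(213) ≈ 3970.4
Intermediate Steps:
G = 576 (G = 4*(-12)**2 = 4*144 = 576)
l = 580 (l = 576 - 1*(-4) = 576 + 4 = 580)
O = sqrt(213)/2 (O = sqrt((-6 + 8*8) + 155)/2 = sqrt((-6 + 64) + 155)/2 = sqrt(58 + 155)/2 = sqrt(213)/2 ≈ 7.2973)
l*O + (-156 - 1*106) = 580*(sqrt(213)/2) + (-156 - 1*106) = 290*sqrt(213) + (-156 - 106) = 290*sqrt(213) - 262 = -262 + 290*sqrt(213)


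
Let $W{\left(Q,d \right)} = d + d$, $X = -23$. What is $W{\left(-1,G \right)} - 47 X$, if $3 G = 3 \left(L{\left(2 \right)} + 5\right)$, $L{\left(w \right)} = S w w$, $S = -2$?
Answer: $1075$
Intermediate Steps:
$L{\left(w \right)} = - 2 w^{2}$ ($L{\left(w \right)} = - 2 w w = - 2 w^{2}$)
$G = -3$ ($G = \frac{3 \left(- 2 \cdot 2^{2} + 5\right)}{3} = \frac{3 \left(\left(-2\right) 4 + 5\right)}{3} = \frac{3 \left(-8 + 5\right)}{3} = \frac{3 \left(-3\right)}{3} = \frac{1}{3} \left(-9\right) = -3$)
$W{\left(Q,d \right)} = 2 d$
$W{\left(-1,G \right)} - 47 X = 2 \left(-3\right) - -1081 = -6 + 1081 = 1075$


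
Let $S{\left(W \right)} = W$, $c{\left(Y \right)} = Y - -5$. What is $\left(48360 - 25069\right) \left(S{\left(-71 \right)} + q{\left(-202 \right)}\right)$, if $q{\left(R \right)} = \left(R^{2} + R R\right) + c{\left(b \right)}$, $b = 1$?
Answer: $1899218013$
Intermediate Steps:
$c{\left(Y \right)} = 5 + Y$ ($c{\left(Y \right)} = Y + 5 = 5 + Y$)
$q{\left(R \right)} = 6 + 2 R^{2}$ ($q{\left(R \right)} = \left(R^{2} + R R\right) + \left(5 + 1\right) = \left(R^{2} + R^{2}\right) + 6 = 2 R^{2} + 6 = 6 + 2 R^{2}$)
$\left(48360 - 25069\right) \left(S{\left(-71 \right)} + q{\left(-202 \right)}\right) = \left(48360 - 25069\right) \left(-71 + \left(6 + 2 \left(-202\right)^{2}\right)\right) = 23291 \left(-71 + \left(6 + 2 \cdot 40804\right)\right) = 23291 \left(-71 + \left(6 + 81608\right)\right) = 23291 \left(-71 + 81614\right) = 23291 \cdot 81543 = 1899218013$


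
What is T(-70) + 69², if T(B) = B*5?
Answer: 4411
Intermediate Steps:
T(B) = 5*B
T(-70) + 69² = 5*(-70) + 69² = -350 + 4761 = 4411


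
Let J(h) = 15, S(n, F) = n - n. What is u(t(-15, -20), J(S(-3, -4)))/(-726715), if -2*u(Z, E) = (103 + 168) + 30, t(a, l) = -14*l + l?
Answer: 301/1453430 ≈ 0.00020710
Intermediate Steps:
S(n, F) = 0
t(a, l) = -13*l
u(Z, E) = -301/2 (u(Z, E) = -((103 + 168) + 30)/2 = -(271 + 30)/2 = -1/2*301 = -301/2)
u(t(-15, -20), J(S(-3, -4)))/(-726715) = -301/2/(-726715) = -301/2*(-1/726715) = 301/1453430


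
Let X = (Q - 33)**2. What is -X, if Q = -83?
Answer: -13456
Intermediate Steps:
X = 13456 (X = (-83 - 33)**2 = (-116)**2 = 13456)
-X = -1*13456 = -13456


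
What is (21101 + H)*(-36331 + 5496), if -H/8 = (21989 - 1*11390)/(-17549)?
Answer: -1631551391605/2507 ≈ -6.5080e+8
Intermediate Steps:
H = 84792/17549 (H = -8*(21989 - 1*11390)/(-17549) = -8*(21989 - 11390)*(-1)/17549 = -84792*(-1)/17549 = -8*(-10599/17549) = 84792/17549 ≈ 4.8317)
(21101 + H)*(-36331 + 5496) = (21101 + 84792/17549)*(-36331 + 5496) = (370386241/17549)*(-30835) = -1631551391605/2507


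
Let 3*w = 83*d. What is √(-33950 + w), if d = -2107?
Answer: I*√830193/3 ≈ 303.72*I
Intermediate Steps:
w = -174881/3 (w = (83*(-2107))/3 = (⅓)*(-174881) = -174881/3 ≈ -58294.)
√(-33950 + w) = √(-33950 - 174881/3) = √(-276731/3) = I*√830193/3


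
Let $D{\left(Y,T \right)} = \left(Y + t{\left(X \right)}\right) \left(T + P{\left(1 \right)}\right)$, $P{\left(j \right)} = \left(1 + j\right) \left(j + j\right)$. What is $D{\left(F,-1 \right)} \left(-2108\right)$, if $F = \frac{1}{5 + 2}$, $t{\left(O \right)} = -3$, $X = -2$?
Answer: $\frac{126480}{7} \approx 18069.0$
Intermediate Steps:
$P{\left(j \right)} = 2 j \left(1 + j\right)$ ($P{\left(j \right)} = \left(1 + j\right) 2 j = 2 j \left(1 + j\right)$)
$F = \frac{1}{7} \approx 0.14286$
$D{\left(Y,T \right)} = \left(-3 + Y\right) \left(4 + T\right)$ ($D{\left(Y,T \right)} = \left(Y - 3\right) \left(T + 2 \cdot 1 \left(1 + 1\right)\right) = \left(-3 + Y\right) \left(T + 2 \cdot 1 \cdot 2\right) = \left(-3 + Y\right) \left(T + 4\right) = \left(-3 + Y\right) \left(4 + T\right)$)
$D{\left(F,-1 \right)} \left(-2108\right) = \left(-12 - -3 + 4 \cdot \frac{1}{7} - \frac{1}{7}\right) \left(-2108\right) = \left(-12 + 3 + \frac{4}{7} - \frac{1}{7}\right) \left(-2108\right) = \left(- \frac{60}{7}\right) \left(-2108\right) = \frac{126480}{7}$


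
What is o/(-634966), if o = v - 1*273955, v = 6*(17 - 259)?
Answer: 275407/634966 ≈ 0.43373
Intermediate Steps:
v = -1452 (v = 6*(-242) = -1452)
o = -275407 (o = -1452 - 1*273955 = -1452 - 273955 = -275407)
o/(-634966) = -275407/(-634966) = -275407*(-1/634966) = 275407/634966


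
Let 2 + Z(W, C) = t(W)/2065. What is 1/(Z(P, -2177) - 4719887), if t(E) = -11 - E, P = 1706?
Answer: -2065/9746572502 ≈ -2.1187e-7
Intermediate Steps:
Z(W, C) = -4141/2065 - W/2065 (Z(W, C) = -2 + (-11 - W)/2065 = -2 + (-11 - W)*(1/2065) = -2 + (-11/2065 - W/2065) = -4141/2065 - W/2065)
1/(Z(P, -2177) - 4719887) = 1/((-4141/2065 - 1/2065*1706) - 4719887) = 1/((-4141/2065 - 1706/2065) - 4719887) = 1/(-5847/2065 - 4719887) = 1/(-9746572502/2065) = -2065/9746572502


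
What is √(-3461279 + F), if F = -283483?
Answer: I*√3744762 ≈ 1935.1*I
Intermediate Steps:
√(-3461279 + F) = √(-3461279 - 283483) = √(-3744762) = I*√3744762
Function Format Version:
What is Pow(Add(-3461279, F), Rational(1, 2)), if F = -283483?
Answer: Mul(I, Pow(3744762, Rational(1, 2))) ≈ Mul(1935.1, I)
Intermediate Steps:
Pow(Add(-3461279, F), Rational(1, 2)) = Pow(Add(-3461279, -283483), Rational(1, 2)) = Pow(-3744762, Rational(1, 2)) = Mul(I, Pow(3744762, Rational(1, 2)))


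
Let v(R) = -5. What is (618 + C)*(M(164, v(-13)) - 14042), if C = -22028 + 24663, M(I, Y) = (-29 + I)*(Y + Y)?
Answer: -50070176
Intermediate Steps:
M(I, Y) = 2*Y*(-29 + I) (M(I, Y) = (-29 + I)*(2*Y) = 2*Y*(-29 + I))
C = 2635
(618 + C)*(M(164, v(-13)) - 14042) = (618 + 2635)*(2*(-5)*(-29 + 164) - 14042) = 3253*(2*(-5)*135 - 14042) = 3253*(-1350 - 14042) = 3253*(-15392) = -50070176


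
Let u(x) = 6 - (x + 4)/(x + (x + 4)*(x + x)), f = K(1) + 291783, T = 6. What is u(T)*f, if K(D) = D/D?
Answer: 108835432/63 ≈ 1.7275e+6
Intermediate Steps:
K(D) = 1
f = 291784 (f = 1 + 291783 = 291784)
u(x) = 6 - (4 + x)/(x + 2*x*(4 + x)) (u(x) = 6 - (4 + x)/(x + (4 + x)*(2*x)) = 6 - (4 + x)/(x + 2*x*(4 + x)))
u(T)*f = ((-4 + 12*6**2 + 53*6)/(6*(9 + 2*6)))*291784 = ((-4 + 12*36 + 318)/(6*(9 + 12)))*291784 = ((1/6)*(-4 + 432 + 318)/21)*291784 = ((1/6)*(1/21)*746)*291784 = (373/63)*291784 = 108835432/63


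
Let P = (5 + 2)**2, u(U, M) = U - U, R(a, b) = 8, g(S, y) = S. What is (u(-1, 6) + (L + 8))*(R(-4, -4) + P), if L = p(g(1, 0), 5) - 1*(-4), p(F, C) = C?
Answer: 969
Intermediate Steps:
u(U, M) = 0
P = 49 (P = 7**2 = 49)
L = 9 (L = 5 - 1*(-4) = 5 + 4 = 9)
(u(-1, 6) + (L + 8))*(R(-4, -4) + P) = (0 + (9 + 8))*(8 + 49) = (0 + 17)*57 = 17*57 = 969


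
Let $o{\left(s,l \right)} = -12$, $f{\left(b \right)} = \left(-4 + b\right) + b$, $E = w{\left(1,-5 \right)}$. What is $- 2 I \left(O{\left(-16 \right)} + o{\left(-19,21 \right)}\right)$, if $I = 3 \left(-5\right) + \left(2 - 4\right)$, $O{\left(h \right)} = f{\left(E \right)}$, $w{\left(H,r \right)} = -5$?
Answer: $-884$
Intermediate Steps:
$E = -5$
$f{\left(b \right)} = -4 + 2 b$
$O{\left(h \right)} = -14$ ($O{\left(h \right)} = -4 + 2 \left(-5\right) = -4 - 10 = -14$)
$I = -17$ ($I = -15 + \left(2 - 4\right) = -15 - 2 = -17$)
$- 2 I \left(O{\left(-16 \right)} + o{\left(-19,21 \right)}\right) = \left(-2\right) \left(-17\right) \left(-14 - 12\right) = 34 \left(-26\right) = -884$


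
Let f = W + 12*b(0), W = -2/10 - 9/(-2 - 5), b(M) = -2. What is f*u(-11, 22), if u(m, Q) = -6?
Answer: 4812/35 ≈ 137.49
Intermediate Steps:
W = 38/35 (W = -2*⅒ - 9/(-7) = -⅕ - 9*(-⅐) = -⅕ + 9/7 = 38/35 ≈ 1.0857)
f = -802/35 (f = 38/35 + 12*(-2) = 38/35 - 24 = -802/35 ≈ -22.914)
f*u(-11, 22) = -802/35*(-6) = 4812/35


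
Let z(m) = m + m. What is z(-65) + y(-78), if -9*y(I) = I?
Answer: -364/3 ≈ -121.33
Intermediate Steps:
y(I) = -I/9
z(m) = 2*m
z(-65) + y(-78) = 2*(-65) - 1/9*(-78) = -130 + 26/3 = -364/3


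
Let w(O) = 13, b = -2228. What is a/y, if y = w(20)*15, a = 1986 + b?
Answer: -242/195 ≈ -1.2410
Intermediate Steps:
a = -242 (a = 1986 - 2228 = -242)
y = 195 (y = 13*15 = 195)
a/y = -242/195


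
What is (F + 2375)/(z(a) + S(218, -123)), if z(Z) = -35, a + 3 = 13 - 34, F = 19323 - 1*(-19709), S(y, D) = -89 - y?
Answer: -41407/342 ≈ -121.07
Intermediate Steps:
F = 39032 (F = 19323 + 19709 = 39032)
a = -24 (a = -3 + (13 - 34) = -3 - 21 = -24)
(F + 2375)/(z(a) + S(218, -123)) = (39032 + 2375)/(-35 + (-89 - 1*218)) = 41407/(-35 + (-89 - 218)) = 41407/(-35 - 307) = 41407/(-342) = 41407*(-1/342) = -41407/342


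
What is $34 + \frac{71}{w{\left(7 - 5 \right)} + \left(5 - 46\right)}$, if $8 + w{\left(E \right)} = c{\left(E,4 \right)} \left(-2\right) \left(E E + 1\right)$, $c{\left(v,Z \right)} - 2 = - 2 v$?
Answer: $\frac{915}{29} \approx 31.552$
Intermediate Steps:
$c{\left(v,Z \right)} = 2 - 2 v$
$w{\left(E \right)} = -8 + \left(1 + E^{2}\right) \left(-4 + 4 E\right)$ ($w{\left(E \right)} = -8 + \left(2 - 2 E\right) \left(-2\right) \left(E E + 1\right) = -8 + \left(-4 + 4 E\right) \left(E^{2} + 1\right) = -8 + \left(-4 + 4 E\right) \left(1 + E^{2}\right) = -8 + \left(1 + E^{2}\right) \left(-4 + 4 E\right)$)
$34 + \frac{71}{w{\left(7 - 5 \right)} + \left(5 - 46\right)} = 34 + \frac{71}{\left(-12 + 4 \left(7 - 5\right) + 4 \left(7 - 5\right)^{2} \left(-1 + \left(7 - 5\right)\right)\right) + \left(5 - 46\right)} = 34 + \frac{71}{\left(-12 + 4 \cdot 2 + 4 \cdot 2^{2} \left(-1 + 2\right)\right) - 41} = 34 + \frac{71}{\left(-12 + 8 + 4 \cdot 4 \cdot 1\right) - 41} = 34 + \frac{71}{\left(-12 + 8 + 16\right) - 41} = 34 + \frac{71}{12 - 41} = 34 + \frac{71}{-29} = 34 + 71 \left(- \frac{1}{29}\right) = 34 - \frac{71}{29} = \frac{915}{29}$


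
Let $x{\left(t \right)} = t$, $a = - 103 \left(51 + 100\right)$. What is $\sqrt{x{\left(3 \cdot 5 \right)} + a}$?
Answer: $i \sqrt{15538} \approx 124.65 i$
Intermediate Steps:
$a = -15553$ ($a = \left(-103\right) 151 = -15553$)
$\sqrt{x{\left(3 \cdot 5 \right)} + a} = \sqrt{3 \cdot 5 - 15553} = \sqrt{15 - 15553} = \sqrt{-15538} = i \sqrt{15538}$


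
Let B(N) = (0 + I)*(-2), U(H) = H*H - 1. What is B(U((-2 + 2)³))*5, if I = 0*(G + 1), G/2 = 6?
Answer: 0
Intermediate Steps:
G = 12 (G = 2*6 = 12)
I = 0 (I = 0*(12 + 1) = 0*13 = 0)
U(H) = -1 + H² (U(H) = H² - 1 = -1 + H²)
B(N) = 0 (B(N) = (0 + 0)*(-2) = 0*(-2) = 0)
B(U((-2 + 2)³))*5 = 0*5 = 0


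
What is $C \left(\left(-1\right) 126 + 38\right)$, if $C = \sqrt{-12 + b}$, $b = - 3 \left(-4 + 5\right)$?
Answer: $- 88 i \sqrt{15} \approx - 340.82 i$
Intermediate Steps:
$b = -3$ ($b = \left(-3\right) 1 = -3$)
$C = i \sqrt{15}$ ($C = \sqrt{-12 - 3} = \sqrt{-15} = i \sqrt{15} \approx 3.873 i$)
$C \left(\left(-1\right) 126 + 38\right) = i \sqrt{15} \left(\left(-1\right) 126 + 38\right) = i \sqrt{15} \left(-126 + 38\right) = i \sqrt{15} \left(-88\right) = - 88 i \sqrt{15}$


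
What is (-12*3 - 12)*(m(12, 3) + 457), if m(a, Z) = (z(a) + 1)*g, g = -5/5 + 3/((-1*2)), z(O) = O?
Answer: -20376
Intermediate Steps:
g = -5/2 (g = -5*⅕ + 3/(-2) = -1 + 3*(-½) = -1 - 3/2 = -5/2 ≈ -2.5000)
m(a, Z) = -5/2 - 5*a/2 (m(a, Z) = (a + 1)*(-5/2) = (1 + a)*(-5/2) = -5/2 - 5*a/2)
(-12*3 - 12)*(m(12, 3) + 457) = (-12*3 - 12)*((-5/2 - 5/2*12) + 457) = (-36 - 12)*((-5/2 - 30) + 457) = -48*(-65/2 + 457) = -48*849/2 = -20376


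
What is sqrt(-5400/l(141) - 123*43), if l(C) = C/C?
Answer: I*sqrt(10689) ≈ 103.39*I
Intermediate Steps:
l(C) = 1
sqrt(-5400/l(141) - 123*43) = sqrt(-5400/1 - 123*43) = sqrt(-5400*1 - 5289) = sqrt(-5400 - 5289) = sqrt(-10689) = I*sqrt(10689)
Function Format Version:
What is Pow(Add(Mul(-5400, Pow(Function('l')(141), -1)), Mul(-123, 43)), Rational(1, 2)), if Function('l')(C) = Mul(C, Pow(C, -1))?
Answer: Mul(I, Pow(10689, Rational(1, 2))) ≈ Mul(103.39, I)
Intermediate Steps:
Function('l')(C) = 1
Pow(Add(Mul(-5400, Pow(Function('l')(141), -1)), Mul(-123, 43)), Rational(1, 2)) = Pow(Add(Mul(-5400, Pow(1, -1)), Mul(-123, 43)), Rational(1, 2)) = Pow(Add(Mul(-5400, 1), -5289), Rational(1, 2)) = Pow(Add(-5400, -5289), Rational(1, 2)) = Pow(-10689, Rational(1, 2)) = Mul(I, Pow(10689, Rational(1, 2)))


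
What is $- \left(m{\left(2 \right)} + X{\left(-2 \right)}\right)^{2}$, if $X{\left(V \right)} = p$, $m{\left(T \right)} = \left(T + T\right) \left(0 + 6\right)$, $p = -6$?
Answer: $-324$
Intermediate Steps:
$m{\left(T \right)} = 12 T$ ($m{\left(T \right)} = 2 T 6 = 12 T$)
$X{\left(V \right)} = -6$
$- \left(m{\left(2 \right)} + X{\left(-2 \right)}\right)^{2} = - \left(12 \cdot 2 - 6\right)^{2} = - \left(24 - 6\right)^{2} = - 18^{2} = \left(-1\right) 324 = -324$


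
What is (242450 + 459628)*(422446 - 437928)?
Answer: -10869571596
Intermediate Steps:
(242450 + 459628)*(422446 - 437928) = 702078*(-15482) = -10869571596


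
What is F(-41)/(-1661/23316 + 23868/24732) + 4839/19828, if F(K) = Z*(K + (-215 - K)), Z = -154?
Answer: 500763240562419/13518353668 ≈ 37043.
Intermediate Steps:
F(K) = 33110 (F(K) = -154*(K + (-215 - K)) = -154*(-215) = 33110)
F(-41)/(-1661/23316 + 23868/24732) + 4839/19828 = 33110/(-1661/23316 + 23868/24732) + 4839/19828 = 33110/(-1661*1/23316 + 23868*(1/24732)) + 4839*(1/19828) = 33110/(-1661/23316 + 221/229) + 4839/19828 = 33110/(4772467/5339364) + 4839/19828 = 33110*(5339364/4772467) + 4839/19828 = 25255191720/681781 + 4839/19828 = 500763240562419/13518353668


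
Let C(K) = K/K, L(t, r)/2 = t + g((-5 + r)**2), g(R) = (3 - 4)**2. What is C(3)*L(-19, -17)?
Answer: -36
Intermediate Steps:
g(R) = 1 (g(R) = (-1)**2 = 1)
L(t, r) = 2 + 2*t (L(t, r) = 2*(t + 1) = 2*(1 + t) = 2 + 2*t)
C(K) = 1
C(3)*L(-19, -17) = 1*(2 + 2*(-19)) = 1*(2 - 38) = 1*(-36) = -36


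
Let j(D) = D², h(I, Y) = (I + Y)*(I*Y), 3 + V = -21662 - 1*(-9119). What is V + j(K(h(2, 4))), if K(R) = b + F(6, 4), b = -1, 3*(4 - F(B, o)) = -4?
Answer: -112745/9 ≈ -12527.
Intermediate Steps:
F(B, o) = 16/3 (F(B, o) = 4 - ⅓*(-4) = 4 + 4/3 = 16/3)
V = -12546 (V = -3 + (-21662 - 1*(-9119)) = -3 + (-21662 + 9119) = -3 - 12543 = -12546)
h(I, Y) = I*Y*(I + Y)
K(R) = 13/3 (K(R) = -1 + 16/3 = 13/3)
V + j(K(h(2, 4))) = -12546 + (13/3)² = -12546 + 169/9 = -112745/9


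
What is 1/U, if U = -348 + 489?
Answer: 1/141 ≈ 0.0070922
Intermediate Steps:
U = 141
1/U = 1/141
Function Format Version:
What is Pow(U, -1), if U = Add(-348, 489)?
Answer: Rational(1, 141) ≈ 0.0070922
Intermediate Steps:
U = 141
Pow(U, -1) = Pow(141, -1) = Rational(1, 141)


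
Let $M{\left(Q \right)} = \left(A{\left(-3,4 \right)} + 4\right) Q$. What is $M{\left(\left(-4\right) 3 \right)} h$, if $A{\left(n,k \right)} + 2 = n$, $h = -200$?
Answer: $-2400$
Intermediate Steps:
$A{\left(n,k \right)} = -2 + n$
$M{\left(Q \right)} = - Q$ ($M{\left(Q \right)} = \left(\left(-2 - 3\right) + 4\right) Q = \left(-5 + 4\right) Q = - Q$)
$M{\left(\left(-4\right) 3 \right)} h = - \left(-4\right) 3 \left(-200\right) = \left(-1\right) \left(-12\right) \left(-200\right) = 12 \left(-200\right) = -2400$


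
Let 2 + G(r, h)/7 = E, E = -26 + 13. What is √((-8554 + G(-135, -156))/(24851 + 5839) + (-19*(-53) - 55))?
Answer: √99600033610/10230 ≈ 30.850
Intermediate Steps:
E = -13
G(r, h) = -105 (G(r, h) = -14 + 7*(-13) = -14 - 91 = -105)
√((-8554 + G(-135, -156))/(24851 + 5839) + (-19*(-53) - 55)) = √((-8554 - 105)/(24851 + 5839) + (-19*(-53) - 55)) = √(-8659/30690 + (1007 - 55)) = √(-8659*1/30690 + 952) = √(-8659/30690 + 952) = √(29208221/30690) = √99600033610/10230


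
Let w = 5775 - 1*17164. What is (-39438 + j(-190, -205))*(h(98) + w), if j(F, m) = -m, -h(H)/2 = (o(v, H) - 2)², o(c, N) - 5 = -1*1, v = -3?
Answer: 447138501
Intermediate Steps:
o(c, N) = 4 (o(c, N) = 5 - 1*1 = 5 - 1 = 4)
w = -11389 (w = 5775 - 17164 = -11389)
h(H) = -8 (h(H) = -2*(4 - 2)² = -2*2² = -2*4 = -8)
(-39438 + j(-190, -205))*(h(98) + w) = (-39438 - 1*(-205))*(-8 - 11389) = (-39438 + 205)*(-11397) = -39233*(-11397) = 447138501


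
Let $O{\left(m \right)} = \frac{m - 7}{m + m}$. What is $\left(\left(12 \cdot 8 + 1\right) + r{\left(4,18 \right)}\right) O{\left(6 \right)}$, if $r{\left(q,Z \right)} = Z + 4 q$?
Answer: $- \frac{131}{12} \approx -10.917$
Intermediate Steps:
$O{\left(m \right)} = \frac{-7 + m}{2 m}$
$\left(\left(12 \cdot 8 + 1\right) + r{\left(4,18 \right)}\right) O{\left(6 \right)} = \left(\left(12 \cdot 8 + 1\right) + \left(18 + 4 \cdot 4\right)\right) \frac{-7 + 6}{2 \cdot 6} = \left(\left(96 + 1\right) + \left(18 + 16\right)\right) \frac{1}{2} \cdot \frac{1}{6} \left(-1\right) = \left(97 + 34\right) \left(- \frac{1}{12}\right) = 131 \left(- \frac{1}{12}\right) = - \frac{131}{12}$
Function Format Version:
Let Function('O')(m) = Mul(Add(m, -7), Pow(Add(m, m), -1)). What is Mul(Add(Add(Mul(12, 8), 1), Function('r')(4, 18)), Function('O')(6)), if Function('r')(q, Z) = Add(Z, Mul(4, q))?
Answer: Rational(-131, 12) ≈ -10.917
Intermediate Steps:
Function('O')(m) = Mul(Rational(1, 2), Pow(m, -1), Add(-7, m)) (Function('O')(m) = Mul(Add(-7, m), Pow(Mul(2, m), -1)) = Mul(Add(-7, m), Mul(Rational(1, 2), Pow(m, -1))) = Mul(Rational(1, 2), Pow(m, -1), Add(-7, m)))
Mul(Add(Add(Mul(12, 8), 1), Function('r')(4, 18)), Function('O')(6)) = Mul(Add(Add(Mul(12, 8), 1), Add(18, Mul(4, 4))), Mul(Rational(1, 2), Pow(6, -1), Add(-7, 6))) = Mul(Add(Add(96, 1), Add(18, 16)), Mul(Rational(1, 2), Rational(1, 6), -1)) = Mul(Add(97, 34), Rational(-1, 12)) = Mul(131, Rational(-1, 12)) = Rational(-131, 12)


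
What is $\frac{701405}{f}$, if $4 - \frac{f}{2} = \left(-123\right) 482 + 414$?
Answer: $\frac{701405}{117752} \approx 5.9566$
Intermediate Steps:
$f = 117752$ ($f = 8 - 2 \left(\left(-123\right) 482 + 414\right) = 8 - 2 \left(-59286 + 414\right) = 8 - -117744 = 8 + 117744 = 117752$)
$\frac{701405}{f} = \frac{701405}{117752}$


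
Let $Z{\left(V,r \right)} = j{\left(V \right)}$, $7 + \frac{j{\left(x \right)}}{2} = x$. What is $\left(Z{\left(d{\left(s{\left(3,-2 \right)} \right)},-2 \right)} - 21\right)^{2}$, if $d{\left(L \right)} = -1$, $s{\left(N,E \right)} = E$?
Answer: $1369$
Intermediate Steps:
$j{\left(x \right)} = -14 + 2 x$
$Z{\left(V,r \right)} = -14 + 2 V$
$\left(Z{\left(d{\left(s{\left(3,-2 \right)} \right)},-2 \right)} - 21\right)^{2} = \left(\left(-14 + 2 \left(-1\right)\right) - 21\right)^{2} = \left(\left(-14 - 2\right) - 21\right)^{2} = \left(-16 - 21\right)^{2} = \left(-37\right)^{2} = 1369$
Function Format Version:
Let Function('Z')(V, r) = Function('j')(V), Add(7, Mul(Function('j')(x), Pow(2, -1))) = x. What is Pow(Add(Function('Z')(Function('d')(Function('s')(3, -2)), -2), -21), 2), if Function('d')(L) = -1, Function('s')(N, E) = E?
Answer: 1369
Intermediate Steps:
Function('j')(x) = Add(-14, Mul(2, x))
Function('Z')(V, r) = Add(-14, Mul(2, V))
Pow(Add(Function('Z')(Function('d')(Function('s')(3, -2)), -2), -21), 2) = Pow(Add(Add(-14, Mul(2, -1)), -21), 2) = Pow(Add(Add(-14, -2), -21), 2) = Pow(Add(-16, -21), 2) = Pow(-37, 2) = 1369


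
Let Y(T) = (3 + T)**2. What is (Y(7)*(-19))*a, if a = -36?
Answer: 68400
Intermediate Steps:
(Y(7)*(-19))*a = ((3 + 7)**2*(-19))*(-36) = (10**2*(-19))*(-36) = (100*(-19))*(-36) = -1900*(-36) = 68400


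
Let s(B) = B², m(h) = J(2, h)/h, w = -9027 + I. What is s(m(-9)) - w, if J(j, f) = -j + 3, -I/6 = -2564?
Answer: -514916/81 ≈ -6357.0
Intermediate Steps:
I = 15384 (I = -6*(-2564) = 15384)
J(j, f) = 3 - j
w = 6357 (w = -9027 + 15384 = 6357)
m(h) = 1/h (m(h) = (3 - 1*2)/h = (3 - 2)/h = 1/h)
s(m(-9)) - w = (1/(-9))² - 1*6357 = (-⅑)² - 6357 = 1/81 - 6357 = -514916/81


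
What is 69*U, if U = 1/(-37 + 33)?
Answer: -69/4 ≈ -17.250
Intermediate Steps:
U = -¼ (U = 1/(-4) = -¼ ≈ -0.25000)
69*U = 69*(-¼) = -69/4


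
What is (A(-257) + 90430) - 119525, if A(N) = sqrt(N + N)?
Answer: -29095 + I*sqrt(514) ≈ -29095.0 + 22.672*I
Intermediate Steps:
A(N) = sqrt(2)*sqrt(N) (A(N) = sqrt(2*N) = sqrt(2)*sqrt(N))
(A(-257) + 90430) - 119525 = (sqrt(2)*sqrt(-257) + 90430) - 119525 = (sqrt(2)*(I*sqrt(257)) + 90430) - 119525 = (I*sqrt(514) + 90430) - 119525 = (90430 + I*sqrt(514)) - 119525 = -29095 + I*sqrt(514)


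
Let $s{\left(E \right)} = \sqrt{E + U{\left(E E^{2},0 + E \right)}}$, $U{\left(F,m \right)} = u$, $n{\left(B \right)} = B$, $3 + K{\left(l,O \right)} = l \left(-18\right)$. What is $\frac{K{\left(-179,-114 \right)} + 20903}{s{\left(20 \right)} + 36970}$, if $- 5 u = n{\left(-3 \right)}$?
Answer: $\frac{4458951700}{6833904397} - \frac{24122 \sqrt{515}}{6833904397} \approx 0.6524$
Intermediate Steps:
$K{\left(l,O \right)} = -3 - 18 l$ ($K{\left(l,O \right)} = -3 + l \left(-18\right) = -3 - 18 l$)
$u = \frac{3}{5}$ ($u = \left(- \frac{1}{5}\right) \left(-3\right) = \frac{3}{5} \approx 0.6$)
$U{\left(F,m \right)} = \frac{3}{5}$
$s{\left(E \right)} = \sqrt{\frac{3}{5} + E}$ ($s{\left(E \right)} = \sqrt{E + \frac{3}{5}} = \sqrt{\frac{3}{5} + E}$)
$\frac{K{\left(-179,-114 \right)} + 20903}{s{\left(20 \right)} + 36970} = \frac{\left(-3 - -3222\right) + 20903}{\frac{\sqrt{15 + 25 \cdot 20}}{5} + 36970} = \frac{\left(-3 + 3222\right) + 20903}{\frac{\sqrt{15 + 500}}{5} + 36970} = \frac{3219 + 20903}{\frac{\sqrt{515}}{5} + 36970} = \frac{24122}{36970 + \frac{\sqrt{515}}{5}}$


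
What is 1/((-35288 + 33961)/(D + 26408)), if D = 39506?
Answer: -65914/1327 ≈ -49.671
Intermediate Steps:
1/((-35288 + 33961)/(D + 26408)) = 1/((-35288 + 33961)/(39506 + 26408)) = 1/(-1327/65914) = -65914/1327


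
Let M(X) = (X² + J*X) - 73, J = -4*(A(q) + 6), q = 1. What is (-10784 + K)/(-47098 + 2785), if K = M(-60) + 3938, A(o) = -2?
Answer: 2359/44313 ≈ 0.053235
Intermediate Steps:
J = -16 (J = -4*(-2 + 6) = -4*4 = -16)
M(X) = -73 + X² - 16*X (M(X) = (X² - 16*X) - 73 = -73 + X² - 16*X)
K = 8425 (K = (-73 + (-60)² - 16*(-60)) + 3938 = (-73 + 3600 + 960) + 3938 = 4487 + 3938 = 8425)
(-10784 + K)/(-47098 + 2785) = (-10784 + 8425)/(-47098 + 2785) = -2359/(-44313) = -2359*(-1/44313) = 2359/44313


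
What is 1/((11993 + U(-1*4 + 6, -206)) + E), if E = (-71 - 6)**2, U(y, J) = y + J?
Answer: 1/17718 ≈ 5.6440e-5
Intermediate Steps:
U(y, J) = J + y
E = 5929 (E = (-77)**2 = 5929)
1/((11993 + U(-1*4 + 6, -206)) + E) = 1/((11993 + (-206 + (-1*4 + 6))) + 5929) = 1/((11993 + (-206 + (-4 + 6))) + 5929) = 1/((11993 + (-206 + 2)) + 5929) = 1/((11993 - 204) + 5929) = 1/(11789 + 5929) = 1/17718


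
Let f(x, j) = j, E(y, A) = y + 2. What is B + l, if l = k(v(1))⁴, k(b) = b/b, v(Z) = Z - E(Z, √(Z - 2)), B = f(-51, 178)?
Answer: 179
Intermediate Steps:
E(y, A) = 2 + y
B = 178
v(Z) = -2 (v(Z) = Z - (2 + Z) = Z + (-2 - Z) = -2)
k(b) = 1
l = 1 (l = 1⁴ = 1)
B + l = 178 + 1 = 179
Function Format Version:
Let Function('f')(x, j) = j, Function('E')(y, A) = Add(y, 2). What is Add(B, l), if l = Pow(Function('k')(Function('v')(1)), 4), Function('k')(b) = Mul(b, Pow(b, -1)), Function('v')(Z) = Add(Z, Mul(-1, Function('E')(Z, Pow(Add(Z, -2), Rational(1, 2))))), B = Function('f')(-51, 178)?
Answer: 179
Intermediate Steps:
Function('E')(y, A) = Add(2, y)
B = 178
Function('v')(Z) = -2 (Function('v')(Z) = Add(Z, Mul(-1, Add(2, Z))) = Add(Z, Add(-2, Mul(-1, Z))) = -2)
Function('k')(b) = 1
l = 1 (l = Pow(1, 4) = 1)
Add(B, l) = Add(178, 1) = 179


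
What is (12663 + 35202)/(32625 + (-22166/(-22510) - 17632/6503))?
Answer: 1167766633075/795912881738 ≈ 1.4672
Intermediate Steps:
(12663 + 35202)/(32625 + (-22166/(-22510) - 17632/6503)) = 47865/(32625 + (-22166*(-1/22510) - 17632*1/6503)) = 47865/(32625 + (11083/11255 - 17632/6503)) = 47865/(32625 - 126375411/73191265) = 47865/(2387738645214/73191265) = 47865*(73191265/2387738645214) = 1167766633075/795912881738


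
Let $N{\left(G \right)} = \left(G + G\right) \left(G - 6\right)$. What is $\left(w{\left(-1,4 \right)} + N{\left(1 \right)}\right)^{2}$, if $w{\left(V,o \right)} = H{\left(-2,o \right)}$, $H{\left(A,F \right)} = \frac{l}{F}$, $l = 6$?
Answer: $\frac{289}{4} \approx 72.25$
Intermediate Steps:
$H{\left(A,F \right)} = \frac{6}{F}$
$w{\left(V,o \right)} = \frac{6}{o}$
$N{\left(G \right)} = 2 G \left(-6 + G\right)$
$\left(w{\left(-1,4 \right)} + N{\left(1 \right)}\right)^{2} = \left(\frac{6}{4} + 2 \cdot 1 \left(-6 + 1\right)\right)^{2} = \left(6 \cdot \frac{1}{4} + 2 \cdot 1 \left(-5\right)\right)^{2} = \left(\frac{3}{2} - 10\right)^{2} = \left(- \frac{17}{2}\right)^{2} = \frac{289}{4}$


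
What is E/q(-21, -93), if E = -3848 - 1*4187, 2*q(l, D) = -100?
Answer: 1607/10 ≈ 160.70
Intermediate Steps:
q(l, D) = -50 (q(l, D) = (½)*(-100) = -50)
E = -8035 (E = -3848 - 4187 = -8035)
E/q(-21, -93) = -8035/(-50) = -8035*(-1/50) = 1607/10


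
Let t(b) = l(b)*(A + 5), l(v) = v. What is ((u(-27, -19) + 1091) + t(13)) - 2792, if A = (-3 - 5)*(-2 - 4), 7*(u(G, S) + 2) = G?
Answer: -7125/7 ≈ -1017.9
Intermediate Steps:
u(G, S) = -2 + G/7
A = 48 (A = -8*(-6) = 48)
t(b) = 53*b (t(b) = b*(48 + 5) = b*53 = 53*b)
((u(-27, -19) + 1091) + t(13)) - 2792 = (((-2 + (1/7)*(-27)) + 1091) + 53*13) - 2792 = (((-2 - 27/7) + 1091) + 689) - 2792 = ((-41/7 + 1091) + 689) - 2792 = (7596/7 + 689) - 2792 = 12419/7 - 2792 = -7125/7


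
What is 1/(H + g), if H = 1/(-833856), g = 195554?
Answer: 833856/163063876223 ≈ 5.1137e-6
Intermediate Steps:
H = -1/833856 ≈ -1.1992e-6
1/(H + g) = 1/(-1/833856 + 195554) = 1/(163063876223/833856) = 833856/163063876223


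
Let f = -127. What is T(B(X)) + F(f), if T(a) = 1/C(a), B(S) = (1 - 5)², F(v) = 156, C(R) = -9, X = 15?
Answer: 1403/9 ≈ 155.89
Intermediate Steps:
B(S) = 16 (B(S) = (-4)² = 16)
T(a) = -⅑ (T(a) = 1/(-9) = -⅑)
T(B(X)) + F(f) = -⅑ + 156 = 1403/9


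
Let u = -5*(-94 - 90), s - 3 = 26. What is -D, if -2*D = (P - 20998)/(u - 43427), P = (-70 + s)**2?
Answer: 6439/28338 ≈ 0.22722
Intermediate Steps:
s = 29 (s = 3 + 26 = 29)
u = 920 (u = -5*(-184) = 920)
P = 1681 (P = (-70 + 29)**2 = (-41)**2 = 1681)
D = -6439/28338 (D = -(1681 - 20998)/(2*(920 - 43427)) = -(-19317)/(2*(-42507)) = -(-19317)*(-1)/(2*42507) = -1/2*6439/14169 = -6439/28338 ≈ -0.22722)
-D = -1*(-6439/28338) = 6439/28338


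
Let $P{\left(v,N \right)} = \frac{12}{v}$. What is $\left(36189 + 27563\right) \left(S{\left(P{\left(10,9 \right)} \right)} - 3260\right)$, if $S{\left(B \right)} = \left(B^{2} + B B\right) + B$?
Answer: $- \frac{5189285296}{25} \approx -2.0757 \cdot 10^{8}$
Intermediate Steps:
$S{\left(B \right)} = B + 2 B^{2}$ ($S{\left(B \right)} = \left(B^{2} + B^{2}\right) + B = 2 B^{2} + B = B + 2 B^{2}$)
$\left(36189 + 27563\right) \left(S{\left(P{\left(10,9 \right)} \right)} - 3260\right) = \left(36189 + 27563\right) \left(\frac{12}{10} \left(1 + 2 \cdot \frac{12}{10}\right) - 3260\right) = 63752 \left(12 \cdot \frac{1}{10} \left(1 + 2 \cdot 12 \cdot \frac{1}{10}\right) - 3260\right) = 63752 \left(\frac{6 \left(1 + 2 \cdot \frac{6}{5}\right)}{5} - 3260\right) = 63752 \left(\frac{6 \left(1 + \frac{12}{5}\right)}{5} - 3260\right) = 63752 \left(\frac{6}{5} \cdot \frac{17}{5} - 3260\right) = 63752 \left(\frac{102}{25} - 3260\right) = 63752 \left(- \frac{81398}{25}\right) = - \frac{5189285296}{25}$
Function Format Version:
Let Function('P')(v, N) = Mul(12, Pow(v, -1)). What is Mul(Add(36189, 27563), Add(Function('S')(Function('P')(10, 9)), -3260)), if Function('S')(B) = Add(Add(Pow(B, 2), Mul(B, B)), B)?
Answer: Rational(-5189285296, 25) ≈ -2.0757e+8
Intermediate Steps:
Function('S')(B) = Add(B, Mul(2, Pow(B, 2))) (Function('S')(B) = Add(Add(Pow(B, 2), Pow(B, 2)), B) = Add(Mul(2, Pow(B, 2)), B) = Add(B, Mul(2, Pow(B, 2))))
Mul(Add(36189, 27563), Add(Function('S')(Function('P')(10, 9)), -3260)) = Mul(Add(36189, 27563), Add(Mul(Mul(12, Pow(10, -1)), Add(1, Mul(2, Mul(12, Pow(10, -1))))), -3260)) = Mul(63752, Add(Mul(Mul(12, Rational(1, 10)), Add(1, Mul(2, Mul(12, Rational(1, 10))))), -3260)) = Mul(63752, Add(Mul(Rational(6, 5), Add(1, Mul(2, Rational(6, 5)))), -3260)) = Mul(63752, Add(Mul(Rational(6, 5), Add(1, Rational(12, 5))), -3260)) = Mul(63752, Add(Mul(Rational(6, 5), Rational(17, 5)), -3260)) = Mul(63752, Add(Rational(102, 25), -3260)) = Mul(63752, Rational(-81398, 25)) = Rational(-5189285296, 25)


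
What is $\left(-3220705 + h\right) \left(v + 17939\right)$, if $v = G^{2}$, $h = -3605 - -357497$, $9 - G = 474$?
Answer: $-671304399332$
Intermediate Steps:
$G = -465$ ($G = 9 - 474 = -465$)
$h = 353892$ ($h = -3605 + 357497 = 353892$)
$v = 216225$ ($v = \left(-465\right)^{2} = 216225$)
$\left(-3220705 + h\right) \left(v + 17939\right) = \left(-3220705 + 353892\right) \left(216225 + 17939\right) = \left(-2866813\right) 234164 = -671304399332$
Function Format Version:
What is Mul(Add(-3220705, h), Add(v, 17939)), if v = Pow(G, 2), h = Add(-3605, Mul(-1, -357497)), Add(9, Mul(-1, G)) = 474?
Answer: -671304399332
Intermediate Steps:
G = -465 (G = Add(9, Mul(-1, 474)) = Add(9, -474) = -465)
h = 353892 (h = Add(-3605, 357497) = 353892)
v = 216225 (v = Pow(-465, 2) = 216225)
Mul(Add(-3220705, h), Add(v, 17939)) = Mul(Add(-3220705, 353892), Add(216225, 17939)) = Mul(-2866813, 234164) = -671304399332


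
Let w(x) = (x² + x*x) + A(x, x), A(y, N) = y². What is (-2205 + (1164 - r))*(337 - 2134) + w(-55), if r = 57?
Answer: 1982181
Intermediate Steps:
w(x) = 3*x² (w(x) = (x² + x*x) + x² = (x² + x²) + x² = 2*x² + x² = 3*x²)
(-2205 + (1164 - r))*(337 - 2134) + w(-55) = (-2205 + (1164 - 1*57))*(337 - 2134) + 3*(-55)² = (-2205 + (1164 - 57))*(-1797) + 3*3025 = (-2205 + 1107)*(-1797) + 9075 = -1098*(-1797) + 9075 = 1973106 + 9075 = 1982181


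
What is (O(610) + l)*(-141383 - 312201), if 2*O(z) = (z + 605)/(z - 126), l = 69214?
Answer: -3798786808166/121 ≈ -3.1395e+10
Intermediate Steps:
O(z) = (605 + z)/(2*(-126 + z)) (O(z) = ((z + 605)/(z - 126))/2 = ((605 + z)/(-126 + z))/2 = (605 + z)/(2*(-126 + z)))
(O(610) + l)*(-141383 - 312201) = ((605 + 610)/(2*(-126 + 610)) + 69214)*(-141383 - 312201) = ((1/2)*1215/484 + 69214)*(-453584) = ((1/2)*(1/484)*1215 + 69214)*(-453584) = (1215/968 + 69214)*(-453584) = (67000367/968)*(-453584) = -3798786808166/121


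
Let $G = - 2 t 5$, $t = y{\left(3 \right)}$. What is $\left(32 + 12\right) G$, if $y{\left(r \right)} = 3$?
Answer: $-1320$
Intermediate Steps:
$t = 3$
$G = -30$ ($G = \left(-2\right) 3 \cdot 5 = \left(-6\right) 5 = -30$)
$\left(32 + 12\right) G = \left(32 + 12\right) \left(-30\right) = 44 \left(-30\right) = -1320$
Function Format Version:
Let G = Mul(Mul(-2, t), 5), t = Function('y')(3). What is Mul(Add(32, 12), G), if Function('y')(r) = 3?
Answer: -1320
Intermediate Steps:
t = 3
G = -30 (G = Mul(Mul(-2, 3), 5) = Mul(-6, 5) = -30)
Mul(Add(32, 12), G) = Mul(Add(32, 12), -30) = Mul(44, -30) = -1320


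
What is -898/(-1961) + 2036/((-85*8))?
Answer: -845489/333370 ≈ -2.5362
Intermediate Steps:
-898/(-1961) + 2036/((-85*8)) = -898*(-1/1961) + 2036/(-680) = 898/1961 + 2036*(-1/680) = 898/1961 - 509/170 = -845489/333370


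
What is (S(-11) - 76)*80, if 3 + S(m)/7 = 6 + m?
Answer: -10560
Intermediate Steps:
S(m) = 21 + 7*m (S(m) = -21 + 7*(6 + m) = -21 + (42 + 7*m) = 21 + 7*m)
(S(-11) - 76)*80 = ((21 + 7*(-11)) - 76)*80 = ((21 - 77) - 76)*80 = (-56 - 76)*80 = -132*80 = -10560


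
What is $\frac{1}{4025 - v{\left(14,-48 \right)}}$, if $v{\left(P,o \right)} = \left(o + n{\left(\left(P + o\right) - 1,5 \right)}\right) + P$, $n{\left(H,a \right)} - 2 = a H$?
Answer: $\frac{1}{4232} \approx 0.00023629$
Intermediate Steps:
$n{\left(H,a \right)} = 2 + H a$ ($n{\left(H,a \right)} = 2 + a H = 2 + H a$)
$v{\left(P,o \right)} = -3 + 6 P + 6 o$ ($v{\left(P,o \right)} = \left(o + \left(2 + \left(\left(P + o\right) - 1\right) 5\right)\right) + P = \left(o + \left(2 + \left(-1 + P + o\right) 5\right)\right) + P = \left(o + \left(2 + \left(-5 + 5 P + 5 o\right)\right)\right) + P = \left(o + \left(-3 + 5 P + 5 o\right)\right) + P = \left(-3 + 5 P + 6 o\right) + P = -3 + 6 P + 6 o$)
$\frac{1}{4025 - v{\left(14,-48 \right)}} = \frac{1}{4025 - \left(-3 + 6 \cdot 14 + 6 \left(-48\right)\right)} = \frac{1}{4025 - \left(-3 + 84 - 288\right)} = \frac{1}{4025 - -207} = \frac{1}{4025 + 207} = \frac{1}{4232}$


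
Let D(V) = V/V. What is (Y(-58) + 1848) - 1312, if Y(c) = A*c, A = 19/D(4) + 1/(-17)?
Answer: -9564/17 ≈ -562.59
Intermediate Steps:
D(V) = 1
A = 322/17 (A = 19/1 + 1/(-17) = 19*1 + 1*(-1/17) = 19 - 1/17 = 322/17 ≈ 18.941)
Y(c) = 322*c/17
(Y(-58) + 1848) - 1312 = ((322/17)*(-58) + 1848) - 1312 = (-18676/17 + 1848) - 1312 = 12740/17 - 1312 = -9564/17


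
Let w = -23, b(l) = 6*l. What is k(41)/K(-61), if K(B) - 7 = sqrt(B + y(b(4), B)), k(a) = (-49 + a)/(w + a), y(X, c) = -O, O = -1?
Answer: -28/981 + 8*I*sqrt(15)/981 ≈ -0.028542 + 0.031584*I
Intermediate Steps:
y(X, c) = 1 (y(X, c) = -1*(-1) = 1)
k(a) = (-49 + a)/(-23 + a)
K(B) = 7 + sqrt(1 + B) (K(B) = 7 + sqrt(B + 1) = 7 + sqrt(1 + B))
k(41)/K(-61) = ((-49 + 41)/(-23 + 41))/(7 + sqrt(1 - 61)) = (-8/18)/(7 + sqrt(-60)) = ((1/18)*(-8))/(7 + 2*I*sqrt(15)) = -4/(9*(7 + 2*I*sqrt(15)))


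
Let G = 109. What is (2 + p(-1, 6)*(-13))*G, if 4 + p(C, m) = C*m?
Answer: 14388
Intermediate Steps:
p(C, m) = -4 + C*m
(2 + p(-1, 6)*(-13))*G = (2 + (-4 - 1*6)*(-13))*109 = (2 + (-4 - 6)*(-13))*109 = (2 - 10*(-13))*109 = (2 + 130)*109 = 132*109 = 14388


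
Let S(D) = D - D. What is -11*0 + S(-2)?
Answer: 0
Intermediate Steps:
S(D) = 0
-11*0 + S(-2) = -11*0 + 0 = 0 + 0 = 0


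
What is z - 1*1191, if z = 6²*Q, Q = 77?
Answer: 1581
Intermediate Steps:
z = 2772 (z = 6²*77 = 36*77 = 2772)
z - 1*1191 = 2772 - 1*1191 = 2772 - 1191 = 1581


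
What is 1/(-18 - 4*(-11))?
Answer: 1/26 ≈ 0.038462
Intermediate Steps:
1/(-18 - 4*(-11)) = 1/(-18 + 44) = 1/26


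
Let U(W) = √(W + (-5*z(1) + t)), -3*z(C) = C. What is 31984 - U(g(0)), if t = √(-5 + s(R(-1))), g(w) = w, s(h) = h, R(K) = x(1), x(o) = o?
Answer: 31984 - √(15 + 18*I)/3 ≈ 31983.0 - 0.68438*I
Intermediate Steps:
R(K) = 1
z(C) = -C/3
t = 2*I (t = √(-5 + 1) = √(-4) = 2*I ≈ 2.0*I)
U(W) = √(5/3 + W + 2*I) (U(W) = √(W + (-(-5)/3 + 2*I)) = √(W + (-5*(-⅓) + 2*I)) = √(W + (5/3 + 2*I)) = √(5/3 + W + 2*I))
31984 - U(g(0)) = 31984 - √(15 + 9*0 + 18*I)/3 = 31984 - √(15 + 0 + 18*I)/3 = 31984 - √(15 + 18*I)/3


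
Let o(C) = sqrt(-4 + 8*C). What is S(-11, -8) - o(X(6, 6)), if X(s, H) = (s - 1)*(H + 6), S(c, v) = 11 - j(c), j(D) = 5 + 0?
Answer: 6 - 2*sqrt(119) ≈ -15.817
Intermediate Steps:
j(D) = 5
S(c, v) = 6 (S(c, v) = 11 - 1*5 = 11 - 5 = 6)
X(s, H) = (-1 + s)*(6 + H)
S(-11, -8) - o(X(6, 6)) = 6 - 2*sqrt(-1 + 2*(-6 - 1*6 + 6*6 + 6*6)) = 6 - 2*sqrt(-1 + 2*(-6 - 6 + 36 + 36)) = 6 - 2*sqrt(-1 + 2*60) = 6 - 2*sqrt(-1 + 120) = 6 - 2*sqrt(119)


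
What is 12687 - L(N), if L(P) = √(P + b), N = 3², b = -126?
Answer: 12687 - 3*I*√13 ≈ 12687.0 - 10.817*I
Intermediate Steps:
N = 9
L(P) = √(-126 + P) (L(P) = √(P - 126) = √(-126 + P))
12687 - L(N) = 12687 - √(-126 + 9) = 12687 - √(-117) = 12687 - 3*I*√13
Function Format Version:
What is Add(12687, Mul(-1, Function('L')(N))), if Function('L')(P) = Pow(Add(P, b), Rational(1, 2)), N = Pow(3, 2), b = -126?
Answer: Add(12687, Mul(-3, I, Pow(13, Rational(1, 2)))) ≈ Add(12687., Mul(-10.817, I))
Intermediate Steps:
N = 9
Function('L')(P) = Pow(Add(-126, P), Rational(1, 2)) (Function('L')(P) = Pow(Add(P, -126), Rational(1, 2)) = Pow(Add(-126, P), Rational(1, 2)))
Add(12687, Mul(-1, Function('L')(N))) = Add(12687, Mul(-1, Pow(Add(-126, 9), Rational(1, 2)))) = Add(12687, Mul(-1, Pow(-117, Rational(1, 2)))) = Add(12687, Mul(-1, Mul(3, I, Pow(13, Rational(1, 2))))) = Add(12687, Mul(-3, I, Pow(13, Rational(1, 2))))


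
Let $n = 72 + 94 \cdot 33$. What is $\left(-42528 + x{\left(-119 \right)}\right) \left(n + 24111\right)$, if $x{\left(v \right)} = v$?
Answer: $-1163623395$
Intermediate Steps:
$n = 3174$ ($n = 72 + 3102 = 3174$)
$\left(-42528 + x{\left(-119 \right)}\right) \left(n + 24111\right) = \left(-42528 - 119\right) \left(3174 + 24111\right) = \left(-42647\right) 27285 = -1163623395$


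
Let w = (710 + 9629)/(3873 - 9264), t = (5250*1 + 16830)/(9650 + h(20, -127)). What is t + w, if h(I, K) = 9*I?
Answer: 1740091/5299353 ≈ 0.32836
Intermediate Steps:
t = 2208/983 (t = (5250*1 + 16830)/(9650 + 9*20) = (5250 + 16830)/(9650 + 180) = 22080/9830 = 22080*(1/9830) = 2208/983 ≈ 2.2462)
w = -10339/5391 (w = 10339/(-5391) = 10339*(-1/5391) = -10339/5391 ≈ -1.9178)
t + w = 2208/983 - 10339/5391 = 1740091/5299353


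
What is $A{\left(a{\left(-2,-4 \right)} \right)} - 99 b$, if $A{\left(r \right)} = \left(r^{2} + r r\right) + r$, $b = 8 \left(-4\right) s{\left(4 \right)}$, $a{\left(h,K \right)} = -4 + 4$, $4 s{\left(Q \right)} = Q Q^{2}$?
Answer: $50688$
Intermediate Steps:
$s{\left(Q \right)} = \frac{Q^{3}}{4}$ ($s{\left(Q \right)} = \frac{Q Q^{2}}{4} = \frac{Q^{3}}{4}$)
$a{\left(h,K \right)} = 0$
$b = -512$ ($b = 8 \left(-4\right) \frac{4^{3}}{4} = - 32 \cdot \frac{1}{4} \cdot 64 = \left(-32\right) 16 = -512$)
$A{\left(r \right)} = r + 2 r^{2}$ ($A{\left(r \right)} = \left(r^{2} + r^{2}\right) + r = 2 r^{2} + r = r + 2 r^{2}$)
$A{\left(a{\left(-2,-4 \right)} \right)} - 99 b = 0 \left(1 + 2 \cdot 0\right) - -50688 = 0 \left(1 + 0\right) + 50688 = 0 \cdot 1 + 50688 = 0 + 50688 = 50688$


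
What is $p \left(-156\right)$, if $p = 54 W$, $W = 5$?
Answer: $-42120$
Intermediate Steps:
$p = 270$ ($p = 54 \cdot 5 = 270$)
$p \left(-156\right) = 270 \left(-156\right) = -42120$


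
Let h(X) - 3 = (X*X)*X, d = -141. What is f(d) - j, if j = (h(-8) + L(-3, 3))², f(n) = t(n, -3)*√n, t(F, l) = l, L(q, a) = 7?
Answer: -252004 - 3*I*√141 ≈ -2.52e+5 - 35.623*I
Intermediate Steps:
h(X) = 3 + X³ (h(X) = 3 + (X*X)*X = 3 + X²*X = 3 + X³)
f(n) = -3*√n
j = 252004 (j = ((3 + (-8)³) + 7)² = ((3 - 512) + 7)² = (-509 + 7)² = (-502)² = 252004)
f(d) - j = -3*I*√141 - 1*252004 = -3*I*√141 - 252004 = -252004 - 3*I*√141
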